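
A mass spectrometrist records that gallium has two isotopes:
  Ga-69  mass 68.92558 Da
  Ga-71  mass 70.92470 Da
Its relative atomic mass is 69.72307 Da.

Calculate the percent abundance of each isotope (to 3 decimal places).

With x = fraction of Ga-69 (so Ga-71 is 1 − x):
68.92558·x + 70.92470·(1 − x) = 69.72307
(68.92558 − 70.92470)·x = 69.72307 − 70.92470
x = -1.20163 / -1.99912 = 0.60108 → 60.108% Ga-69, 39.892% Ga-71.

Ga-69: 60.108%, Ga-71: 39.892%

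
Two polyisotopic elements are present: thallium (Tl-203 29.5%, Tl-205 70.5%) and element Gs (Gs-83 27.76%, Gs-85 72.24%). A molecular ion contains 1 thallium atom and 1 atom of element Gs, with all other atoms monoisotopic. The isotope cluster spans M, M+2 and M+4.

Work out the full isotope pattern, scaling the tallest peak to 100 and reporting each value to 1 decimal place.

16.1 : 80.3 : 100.0

Thallium pattern (n=1): 0.2950 : 0.7050
Element Gs pattern (n=1): 0.2776 : 0.7224
Convolve the two distributions (both contribute in 2-u steps):
  M: 0.2950×0.2776 = 0.081892
  M+2: 0.2950×0.7224 + 0.7050×0.2776 = 0.408816
  M+4: 0.7050×0.7224 = 0.509292
Scale to base peak (0.509292) = 100: 16.1 : 80.3 : 100.0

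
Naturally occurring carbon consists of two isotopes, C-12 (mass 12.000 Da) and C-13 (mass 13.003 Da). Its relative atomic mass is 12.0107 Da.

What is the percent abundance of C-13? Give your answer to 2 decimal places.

1.07%

Writing the weighted mean with unknown fraction x of C-12:
12.000·x + 13.003·(1 − x) = 12.0107
(12.000 − 13.003)·x = 12.0107 − 13.003
x = -0.9923 / -1.003 = 0.98933 → 98.93% C-12, 1.07% C-13.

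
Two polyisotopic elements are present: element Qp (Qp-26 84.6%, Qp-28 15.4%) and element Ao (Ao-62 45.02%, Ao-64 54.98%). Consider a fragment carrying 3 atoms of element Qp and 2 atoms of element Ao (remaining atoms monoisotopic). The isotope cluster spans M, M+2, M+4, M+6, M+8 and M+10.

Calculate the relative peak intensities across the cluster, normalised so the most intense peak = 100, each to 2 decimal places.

Element Qp pattern (n=3): 0.60549574 : 0.33066079 : 0.06019121 : 0.00365226
Element Ao pattern (n=2): 0.20268004 : 0.49503992 : 0.30228004
Convolve the two distributions (both contribute in 2-u steps):
  M: 0.60549574×0.20268004 = 0.122722
  M+2: 0.60549574×0.49503992 + 0.33066079×0.20268004 = 0.366763
  M+4: 0.60549574×0.30228004 + 0.33066079×0.49503992 + 0.06019121×0.20268004 = 0.358919
  M+6: 0.33066079×0.30228004 + 0.06019121×0.49503992 + 0.00365226×0.20268004 = 0.130489
  M+8: 0.06019121×0.30228004 + 0.00365226×0.49503992 = 0.020003
  M+10: 0.00365226×0.30228004 = 0.001104
Scale to base peak (0.366763) = 100: 33.46 : 100.00 : 97.86 : 35.58 : 5.45 : 0.30

33.46 : 100.00 : 97.86 : 35.58 : 5.45 : 0.30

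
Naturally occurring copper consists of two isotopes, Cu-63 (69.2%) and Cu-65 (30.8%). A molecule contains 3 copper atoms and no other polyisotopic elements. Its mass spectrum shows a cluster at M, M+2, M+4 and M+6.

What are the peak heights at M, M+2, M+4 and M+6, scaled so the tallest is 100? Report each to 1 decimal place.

Expanding (0.692 + 0.308)^3:
P(M) = 0.692^3 = 0.331374
P(M+2) = 3 × 0.692^2 × 0.308^1 = 0.442470
P(M+4) = 3 × 0.692^1 × 0.308^2 = 0.196938
P(M+6) = 0.308^3 = 0.029218
The M+2 peak is largest (0.442470); scaling to 100 gives 74.9 : 100.0 : 44.5 : 6.6.

74.9 : 100.0 : 44.5 : 6.6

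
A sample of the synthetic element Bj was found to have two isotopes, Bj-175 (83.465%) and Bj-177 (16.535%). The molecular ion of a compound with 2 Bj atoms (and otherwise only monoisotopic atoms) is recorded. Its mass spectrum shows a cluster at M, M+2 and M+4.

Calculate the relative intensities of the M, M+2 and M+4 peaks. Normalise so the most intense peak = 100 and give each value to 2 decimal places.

The 2 Bj atoms are independent, so intensities follow the terms of (0.83465 + 0.16535)^2.
P(M) = 0.83465^2 = 0.696641
P(M+2) = 2 × 0.83465^1 × 0.16535^1 = 0.276019
P(M+4) = 0.16535^2 = 0.027341
The M peak is largest (0.696641); scaling to 100 gives 100.00 : 39.62 : 3.92.

100.00 : 39.62 : 3.92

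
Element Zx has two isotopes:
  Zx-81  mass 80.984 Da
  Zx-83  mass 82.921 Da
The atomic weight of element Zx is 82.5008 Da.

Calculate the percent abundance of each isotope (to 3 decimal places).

Zx-81: 21.693%, Zx-83: 78.307%

With x = fraction of Zx-81 (so Zx-83 is 1 − x):
80.984·x + 82.921·(1 − x) = 82.5008
(80.984 − 82.921)·x = 82.5008 − 82.921
x = -0.4202 / -1.937 = 0.21693 → 21.693% Zx-81, 78.307% Zx-83.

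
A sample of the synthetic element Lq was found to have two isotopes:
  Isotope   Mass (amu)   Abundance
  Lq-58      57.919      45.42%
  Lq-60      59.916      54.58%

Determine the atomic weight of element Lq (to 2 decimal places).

59.01 amu

Average mass = Σ (abundance × isotope mass) = 0.4542 × 57.919 + 0.5458 × 59.916
= 26.3068 + 32.7022 = 59.0090 amu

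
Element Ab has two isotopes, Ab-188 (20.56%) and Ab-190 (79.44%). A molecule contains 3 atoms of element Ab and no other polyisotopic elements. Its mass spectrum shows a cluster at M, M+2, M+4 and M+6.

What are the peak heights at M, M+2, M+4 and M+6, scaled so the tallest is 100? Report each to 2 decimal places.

Each Ab atom is independently Ab-188 (p = 0.2056) or Ab-190 (q = 0.7944); the cluster is the binomial expansion (p + q)^3.
P(M) = 0.2056^3 = 0.008691
P(M+2) = 3 × 0.2056^2 × 0.7944^1 = 0.100741
P(M+4) = 3 × 0.2056^1 × 0.7944^2 = 0.389245
P(M+6) = 0.7944^3 = 0.501323
The M+6 peak is largest (0.501323); scaling to 100 gives 1.73 : 20.10 : 77.64 : 100.00.

1.73 : 20.10 : 77.64 : 100.00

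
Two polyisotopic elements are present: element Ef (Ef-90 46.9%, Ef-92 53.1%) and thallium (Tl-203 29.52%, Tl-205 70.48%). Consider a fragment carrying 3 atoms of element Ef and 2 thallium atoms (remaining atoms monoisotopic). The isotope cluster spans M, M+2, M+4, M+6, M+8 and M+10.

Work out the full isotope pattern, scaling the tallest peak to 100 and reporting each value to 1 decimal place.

2.6 : 20.9 : 65.8 : 100.0 : 73.6 : 21.1

Element Ef pattern (n=3): 0.10316171 : 0.35039787 : 0.39671913 : 0.14972129
Thallium pattern (n=2): 0.08714304 : 0.41611392 : 0.49674304
Convolve the two distributions (both contribute in 2-u steps):
  M: 0.10316171×0.08714304 = 0.008990
  M+2: 0.10316171×0.41611392 + 0.35039787×0.08714304 = 0.073462
  M+4: 0.10316171×0.49674304 + 0.35039787×0.41611392 + 0.39671913×0.08714304 = 0.231622
  M+6: 0.35039787×0.49674304 + 0.39671913×0.41611392 + 0.14972129×0.08714304 = 0.352185
  M+8: 0.39671913×0.49674304 + 0.14972129×0.41611392 = 0.259369
  M+10: 0.14972129×0.49674304 = 0.074373
Scale to base peak (0.352185) = 100: 2.6 : 20.9 : 65.8 : 100.0 : 73.6 : 21.1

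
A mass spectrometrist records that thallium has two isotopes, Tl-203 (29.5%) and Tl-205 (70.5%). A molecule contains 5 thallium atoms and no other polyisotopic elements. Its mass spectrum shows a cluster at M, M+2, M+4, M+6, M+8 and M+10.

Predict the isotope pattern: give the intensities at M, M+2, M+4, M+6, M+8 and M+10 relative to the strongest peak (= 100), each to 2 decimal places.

Each Tl atom is independently Tl-203 (p = 0.295) or Tl-205 (q = 0.705); the cluster is the binomial expansion (p + q)^5.
P(M) = 0.295^5 = 0.002234
P(M+2) = 5 × 0.295^4 × 0.705^1 = 0.026696
P(M+4) = 10 × 0.295^3 × 0.705^2 = 0.127598
P(M+6) = 10 × 0.295^2 × 0.705^3 = 0.304938
P(M+8) = 5 × 0.295^1 × 0.705^4 = 0.364375
P(M+10) = 0.705^5 = 0.174159
The M+8 peak is largest (0.364375); scaling to 100 gives 0.61 : 7.33 : 35.02 : 83.69 : 100.00 : 47.80.

0.61 : 7.33 : 35.02 : 83.69 : 100.00 : 47.80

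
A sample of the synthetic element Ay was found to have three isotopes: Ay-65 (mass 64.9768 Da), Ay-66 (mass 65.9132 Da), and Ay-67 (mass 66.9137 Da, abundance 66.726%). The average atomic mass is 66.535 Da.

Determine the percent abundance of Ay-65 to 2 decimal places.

The remaining 33.274% is split between Ay-65 (fraction x) and Ay-66 (fraction 0.33274 − x).
Substituting: 64.9768x + 65.9132(0.33274 − x) = 21.886164538
(64.9768 − 65.9132)x = -0.04579363  ⇒  x = 0.04890, y = 0.28384
Ay-65: 4.89%, Ay-66: 28.38%.

4.89%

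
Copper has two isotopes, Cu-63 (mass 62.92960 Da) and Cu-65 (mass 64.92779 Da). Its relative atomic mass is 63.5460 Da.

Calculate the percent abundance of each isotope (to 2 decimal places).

Cu-63: 69.15%, Cu-65: 30.85%

Let x be the fractional abundance of Cu-63; then Cu-65 has abundance 1 − x.
62.92960·x + 64.92779·(1 − x) = 63.5460
(62.92960 − 64.92779)·x = 63.5460 − 64.92779
x = -1.38179 / -1.99819 = 0.69152 → 69.15% Cu-63, 30.85% Cu-65.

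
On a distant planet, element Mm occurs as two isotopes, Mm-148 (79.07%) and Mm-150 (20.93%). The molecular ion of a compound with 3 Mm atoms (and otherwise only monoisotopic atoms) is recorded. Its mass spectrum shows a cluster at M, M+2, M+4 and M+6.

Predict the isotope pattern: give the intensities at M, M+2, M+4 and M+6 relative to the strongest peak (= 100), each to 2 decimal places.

100.00 : 79.41 : 21.02 : 1.85

Expanding (0.7907 + 0.2093)^3:
P(M) = 0.7907^3 = 0.494351
P(M+2) = 3 × 0.7907^2 × 0.2093^1 = 0.392567
P(M+4) = 3 × 0.7907^1 × 0.2093^2 = 0.103913
P(M+6) = 0.2093^3 = 0.009169
The M peak is largest (0.494351); scaling to 100 gives 100.00 : 79.41 : 21.02 : 1.85.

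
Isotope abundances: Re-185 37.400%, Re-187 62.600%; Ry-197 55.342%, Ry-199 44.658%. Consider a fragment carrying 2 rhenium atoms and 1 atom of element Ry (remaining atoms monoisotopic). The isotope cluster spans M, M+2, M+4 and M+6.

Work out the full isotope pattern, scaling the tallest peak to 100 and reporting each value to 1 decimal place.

Rhenium pattern (n=2): 0.139876 : 0.468248 : 0.391876
Element Ry pattern (n=1): 0.55342 : 0.44658
Convolve the two distributions (both contribute in 2-u steps):
  M: 0.139876×0.55342 = 0.077410
  M+2: 0.139876×0.44658 + 0.468248×0.55342 = 0.321604
  M+4: 0.468248×0.44658 + 0.391876×0.55342 = 0.425982
  M+6: 0.391876×0.44658 = 0.175004
Scale to base peak (0.425982) = 100: 18.2 : 75.5 : 100.0 : 41.1

18.2 : 75.5 : 100.0 : 41.1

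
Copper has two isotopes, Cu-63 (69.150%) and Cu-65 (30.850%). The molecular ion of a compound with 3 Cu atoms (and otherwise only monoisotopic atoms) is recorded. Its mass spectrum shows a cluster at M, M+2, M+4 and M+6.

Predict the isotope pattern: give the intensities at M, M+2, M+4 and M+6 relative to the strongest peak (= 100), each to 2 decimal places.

The 3 Cu atoms are independent, so intensities follow the terms of (0.69150 + 0.30850)^3.
P(M) = 0.69150^3 = 0.330656
P(M+2) = 3 × 0.69150^2 × 0.30850^1 = 0.442548
P(M+4) = 3 × 0.69150^1 × 0.30850^2 = 0.197435
P(M+6) = 0.30850^3 = 0.029361
The M+2 peak is largest (0.442548); scaling to 100 gives 74.72 : 100.00 : 44.61 : 6.63.

74.72 : 100.00 : 44.61 : 6.63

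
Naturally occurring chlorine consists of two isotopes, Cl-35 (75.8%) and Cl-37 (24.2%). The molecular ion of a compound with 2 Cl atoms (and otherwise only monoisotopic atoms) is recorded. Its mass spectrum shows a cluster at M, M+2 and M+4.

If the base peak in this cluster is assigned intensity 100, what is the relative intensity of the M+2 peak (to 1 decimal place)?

Term probabilities: M 0.5746, M+2 0.3669, M+4 0.0586. Base peak = M.
P(M) = C(2,0) × 0.758^2 × 0.242^0 = 1 × 0.574564 × 1.0000 = 0.574564 (base)
P(M+2) = C(2,1) × 0.758^1 × 0.242^1 = 2 × 0.7580 × 0.2420 = 0.366872
Relative intensity = 0.366872 / 0.574564 × 100 = 63.9

63.9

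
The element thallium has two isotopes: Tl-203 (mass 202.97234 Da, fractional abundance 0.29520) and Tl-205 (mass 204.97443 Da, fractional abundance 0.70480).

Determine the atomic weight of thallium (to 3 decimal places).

204.383 Da

Ar = Σ fᵢ·mᵢ = 0.29520 × 202.97234 + 0.70480 × 204.97443
= 59.917435 + 144.465978 = 204.383413 Da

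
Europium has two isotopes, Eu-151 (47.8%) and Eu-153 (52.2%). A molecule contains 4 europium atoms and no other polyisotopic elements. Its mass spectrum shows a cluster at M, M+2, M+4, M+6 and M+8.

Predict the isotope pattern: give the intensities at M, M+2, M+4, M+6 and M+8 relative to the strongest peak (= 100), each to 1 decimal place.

14.0 : 61.0 : 100.0 : 72.8 : 19.9

The 4 Eu atoms are independent, so intensities follow the terms of (0.478 + 0.522)^4.
P(M) = 0.478^4 = 0.052205
P(M+2) = 4 × 0.478^3 × 0.522^1 = 0.228042
P(M+4) = 6 × 0.478^2 × 0.522^2 = 0.373549
P(M+6) = 4 × 0.478^1 × 0.522^3 = 0.271956
P(M+8) = 0.522^4 = 0.074248
The M+4 peak is largest (0.373549); scaling to 100 gives 14.0 : 61.0 : 100.0 : 72.8 : 19.9.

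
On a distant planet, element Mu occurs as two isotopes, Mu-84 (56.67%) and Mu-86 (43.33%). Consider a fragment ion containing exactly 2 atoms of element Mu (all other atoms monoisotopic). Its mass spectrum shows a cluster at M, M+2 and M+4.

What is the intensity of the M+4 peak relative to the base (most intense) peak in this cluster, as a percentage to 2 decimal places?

38.23%

Term probabilities: M 0.3211, M+2 0.4911, M+4 0.1877. Base peak = M+2.
P(M+2) = C(2,1) × 0.5667^1 × 0.4333^1 = 2 × 0.5667 × 0.4333 = 0.491102 (base)
P(M+4) = C(2,2) × 0.5667^0 × 0.4333^2 = 1 × 1.0000 × 0.18774889 = 0.187749
Relative intensity = 0.187749 / 0.491102 × 100 = 38.23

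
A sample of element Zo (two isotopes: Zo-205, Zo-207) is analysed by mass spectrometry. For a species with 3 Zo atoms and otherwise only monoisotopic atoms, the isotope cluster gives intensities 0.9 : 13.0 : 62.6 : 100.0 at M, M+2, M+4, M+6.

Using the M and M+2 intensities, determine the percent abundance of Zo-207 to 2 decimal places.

Let p = fractional abundance of Zo-205. I(M+2)/I(M) = [C(3,1)·p^2·(1−p)] / p^3 = 3·(1−p)/p = 13.0/0.9 = 14.4444
(1−p)/p = 14.4444/3 = 4.8148  ⇒  p = 1/(1 + 4.8148) = 0.1720
Zo-205: 17.20%, Zo-207: 82.80%.

82.80%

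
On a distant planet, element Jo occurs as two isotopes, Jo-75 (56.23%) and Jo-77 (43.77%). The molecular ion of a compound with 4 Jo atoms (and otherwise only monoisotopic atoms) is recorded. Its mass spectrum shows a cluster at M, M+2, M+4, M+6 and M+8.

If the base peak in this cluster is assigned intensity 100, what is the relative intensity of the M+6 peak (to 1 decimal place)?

Term probabilities: M 0.1000, M+2 0.3113, M+4 0.3634, M+6 0.1886, M+8 0.0367. Base peak = M+4.
P(M+4) = C(4,2) × 0.5623^2 × 0.4377^2 = 6 × 0.31618129 × 0.19158129 = 0.363447 (base)
P(M+6) = C(4,3) × 0.5623^1 × 0.4377^3 = 4 × 0.5623 × 0.08385513 = 0.188607
Relative intensity = 0.188607 / 0.363447 × 100 = 51.9

51.9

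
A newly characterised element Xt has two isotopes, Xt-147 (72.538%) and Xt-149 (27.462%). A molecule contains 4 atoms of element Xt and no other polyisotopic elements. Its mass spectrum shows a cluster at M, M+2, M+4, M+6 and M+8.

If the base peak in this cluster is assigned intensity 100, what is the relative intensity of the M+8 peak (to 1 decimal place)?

1.4

(0.72538 + 0.27462)^4 gives M 0.2769, M+2 0.4193, M+4 0.2381, M+6 0.0601, M+8 0.0057; the largest is M+2.
P(M+2) = C(4,1) × 0.72538^3 × 0.27462^1 = 4 × 0.38167765 × 0.27462 = 0.419265 (base)
P(M+8) = C(4,4) × 0.72538^0 × 0.27462^4 = 1 × 1.0000 × 0.00568759 = 0.005688
Relative intensity = 0.005688 / 0.419265 × 100 = 1.4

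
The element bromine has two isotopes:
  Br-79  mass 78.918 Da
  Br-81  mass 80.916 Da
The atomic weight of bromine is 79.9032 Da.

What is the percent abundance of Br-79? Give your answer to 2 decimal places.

With x = fraction of Br-79 (so Br-81 is 1 − x):
78.918·x + 80.916·(1 − x) = 79.9032
(78.918 − 80.916)·x = 79.9032 − 80.916
x = -1.0128 / -1.998 = 0.50691 → 50.69% Br-79, 49.31% Br-81.

50.69%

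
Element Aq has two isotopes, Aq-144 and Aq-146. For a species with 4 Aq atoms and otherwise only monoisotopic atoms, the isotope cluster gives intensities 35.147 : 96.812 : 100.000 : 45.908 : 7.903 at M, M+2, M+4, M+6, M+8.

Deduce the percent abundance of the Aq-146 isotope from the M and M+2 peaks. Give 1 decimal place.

Let p = fractional abundance of Aq-144. I(M+2)/I(M) = [C(4,1)·p^3·(1−p)] / p^4 = 4·(1−p)/p = 96.812/35.147 = 2.7545
(1−p)/p = 2.7545/4 = 0.6886  ⇒  p = 1/(1 + 0.6886) = 0.5922
Aq-144: 59.2%, Aq-146: 40.8%.

40.8%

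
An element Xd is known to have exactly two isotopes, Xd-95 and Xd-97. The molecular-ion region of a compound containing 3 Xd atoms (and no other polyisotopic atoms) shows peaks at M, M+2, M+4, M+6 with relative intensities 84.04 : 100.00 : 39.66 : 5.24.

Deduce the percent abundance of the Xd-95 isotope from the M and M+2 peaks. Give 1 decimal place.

71.6%

Write p for the Xd-95 fraction. I(M+2)/I(M) = [C(3,1)·p^2·(1−p)] / p^3 = 3·(1−p)/p = 100.00/84.04 = 1.1899
(1−p)/p = 1.1899/3 = 0.3966  ⇒  p = 1/(1 + 0.3966) = 0.7160
Xd-95: 71.6%, Xd-97: 28.4%.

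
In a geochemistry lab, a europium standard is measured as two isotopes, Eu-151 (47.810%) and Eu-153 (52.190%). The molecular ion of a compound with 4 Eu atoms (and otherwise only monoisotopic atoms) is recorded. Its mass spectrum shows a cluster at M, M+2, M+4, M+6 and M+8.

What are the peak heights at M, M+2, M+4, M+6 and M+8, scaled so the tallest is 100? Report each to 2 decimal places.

The 4 Eu atoms are independent, so intensities follow the terms of (0.47810 + 0.52190)^4.
P(M) = 0.47810^4 = 0.052249
P(M+2) = 4 × 0.47810^3 × 0.52190^1 = 0.228141
P(M+4) = 6 × 0.47810^2 × 0.52190^2 = 0.373563
P(M+6) = 4 × 0.47810^1 × 0.52190^3 = 0.271857
P(M+8) = 0.52190^4 = 0.074191
The M+4 peak is largest (0.373563); scaling to 100 gives 13.99 : 61.07 : 100.00 : 72.77 : 19.86.

13.99 : 61.07 : 100.00 : 72.77 : 19.86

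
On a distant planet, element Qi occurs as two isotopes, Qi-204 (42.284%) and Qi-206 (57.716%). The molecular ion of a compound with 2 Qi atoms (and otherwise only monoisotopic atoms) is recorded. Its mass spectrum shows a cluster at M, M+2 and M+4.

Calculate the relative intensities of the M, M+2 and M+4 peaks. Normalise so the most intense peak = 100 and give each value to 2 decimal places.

Each Qi atom is independently Qi-204 (p = 0.42284) or Qi-206 (q = 0.57716); the cluster is the binomial expansion (p + q)^2.
P(M) = 0.42284^2 = 0.178794
P(M+2) = 2 × 0.42284^1 × 0.57716^1 = 0.488093
P(M+4) = 0.57716^2 = 0.333114
The M+2 peak is largest (0.488093); scaling to 100 gives 36.63 : 100.00 : 68.25.

36.63 : 100.00 : 68.25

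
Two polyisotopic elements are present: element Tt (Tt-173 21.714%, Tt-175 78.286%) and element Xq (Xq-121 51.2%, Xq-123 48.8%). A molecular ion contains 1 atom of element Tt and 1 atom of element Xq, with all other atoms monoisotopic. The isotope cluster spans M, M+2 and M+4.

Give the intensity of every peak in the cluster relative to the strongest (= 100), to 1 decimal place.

Element Tt pattern (n=1): 0.21714 : 0.78286
Element Xq pattern (n=1): 0.5120 : 0.4880
Convolve the two distributions (both contribute in 2-u steps):
  M: 0.21714×0.5120 = 0.111176
  M+2: 0.21714×0.4880 + 0.78286×0.5120 = 0.506789
  M+4: 0.78286×0.4880 = 0.382036
Scale to base peak (0.506789) = 100: 21.9 : 100.0 : 75.4

21.9 : 100.0 : 75.4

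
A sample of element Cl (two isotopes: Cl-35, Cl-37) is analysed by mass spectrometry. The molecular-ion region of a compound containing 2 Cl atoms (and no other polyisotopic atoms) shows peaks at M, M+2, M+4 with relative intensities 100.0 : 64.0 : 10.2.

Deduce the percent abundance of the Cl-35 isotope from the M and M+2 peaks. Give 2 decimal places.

If p is the fraction of Cl that is Cl-35, then I(M+2)/I(M) = [C(2,1)·p^1·(1−p)] / p^2 = 2·(1−p)/p = 64.0/100.0 = 0.6400
(1−p)/p = 0.6400/2 = 0.3200  ⇒  p = 1/(1 + 0.3200) = 0.7576
Cl-35: 75.76%, Cl-37: 24.24%.

75.76%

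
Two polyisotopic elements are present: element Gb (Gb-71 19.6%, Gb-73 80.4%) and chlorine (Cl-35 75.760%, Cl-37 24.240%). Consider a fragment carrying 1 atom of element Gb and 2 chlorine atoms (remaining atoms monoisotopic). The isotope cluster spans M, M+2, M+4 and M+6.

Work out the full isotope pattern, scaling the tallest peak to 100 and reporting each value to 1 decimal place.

21.1 : 100.0 : 57.5 : 8.9

Element Gb pattern (n=1): 0.1960 : 0.8040
Chlorine pattern (n=2): 0.57395776 : 0.36728448 : 0.05875776
Convolve the two distributions (both contribute in 2-u steps):
  M: 0.1960×0.57395776 = 0.112496
  M+2: 0.1960×0.36728448 + 0.8040×0.57395776 = 0.533450
  M+4: 0.1960×0.05875776 + 0.8040×0.36728448 = 0.306813
  M+6: 0.8040×0.05875776 = 0.047241
Scale to base peak (0.533450) = 100: 21.1 : 100.0 : 57.5 : 8.9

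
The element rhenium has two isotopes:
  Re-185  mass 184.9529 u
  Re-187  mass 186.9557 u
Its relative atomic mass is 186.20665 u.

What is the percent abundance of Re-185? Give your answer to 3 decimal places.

Let x be the fractional abundance of Re-185; then Re-187 has abundance 1 − x.
184.9529·x + 186.9557·(1 − x) = 186.20665
(184.9529 − 186.9557)·x = 186.20665 − 186.9557
x = -0.74905 / -2.0028 = 0.37400 → 37.400% Re-185, 62.600% Re-187.

37.400%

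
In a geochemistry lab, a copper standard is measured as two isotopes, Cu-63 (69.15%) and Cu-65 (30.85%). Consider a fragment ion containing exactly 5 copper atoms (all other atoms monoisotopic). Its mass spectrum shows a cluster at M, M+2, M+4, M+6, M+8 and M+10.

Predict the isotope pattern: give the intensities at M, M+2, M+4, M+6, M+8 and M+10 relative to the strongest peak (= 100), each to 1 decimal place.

The 5 Cu atoms are independent, so intensities follow the terms of (0.6915 + 0.3085)^5.
P(M) = 0.6915^5 = 0.158111
P(M+2) = 5 × 0.6915^4 × 0.3085^1 = 0.352691
P(M+4) = 10 × 0.6915^3 × 0.3085^2 = 0.314693
P(M+6) = 10 × 0.6915^2 × 0.3085^3 = 0.140394
P(M+8) = 5 × 0.6915^1 × 0.3085^4 = 0.031317
P(M+10) = 0.3085^5 = 0.002794
The M+2 peak is largest (0.352691); scaling to 100 gives 44.8 : 100.0 : 89.2 : 39.8 : 8.9 : 0.8.

44.8 : 100.0 : 89.2 : 39.8 : 8.9 : 0.8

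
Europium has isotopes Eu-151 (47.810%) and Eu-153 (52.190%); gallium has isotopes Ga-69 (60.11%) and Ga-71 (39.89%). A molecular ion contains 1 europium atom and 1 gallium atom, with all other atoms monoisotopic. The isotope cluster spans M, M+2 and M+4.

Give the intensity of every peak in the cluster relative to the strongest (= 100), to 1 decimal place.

Europium pattern (n=1): 0.4781 : 0.5219
Gallium pattern (n=1): 0.6011 : 0.3989
Convolve the two distributions (both contribute in 2-u steps):
  M: 0.4781×0.6011 = 0.287386
  M+2: 0.4781×0.3989 + 0.5219×0.6011 = 0.504428
  M+4: 0.5219×0.3989 = 0.208186
Scale to base peak (0.504428) = 100: 57.0 : 100.0 : 41.3

57.0 : 100.0 : 41.3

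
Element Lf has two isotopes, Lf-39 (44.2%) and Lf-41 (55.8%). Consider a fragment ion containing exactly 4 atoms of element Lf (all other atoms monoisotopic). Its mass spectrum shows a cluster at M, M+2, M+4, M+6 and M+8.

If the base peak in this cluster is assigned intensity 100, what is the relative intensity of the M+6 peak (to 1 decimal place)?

Binomial terms of (0.442 + 0.558)^4: M 0.0382, M+2 0.1927, M+4 0.3650, M+6 0.3072, M+8 0.0969 → M+4 is the base peak.
P(M+4) = C(4,2) × 0.442^2 × 0.558^2 = 6 × 0.195364 × 0.311364 = 0.364976 (base)
P(M+6) = C(4,3) × 0.442^1 × 0.558^3 = 4 × 0.4420 × 0.17374111 = 0.307174
Relative intensity = 0.307174 / 0.364976 × 100 = 84.2

84.2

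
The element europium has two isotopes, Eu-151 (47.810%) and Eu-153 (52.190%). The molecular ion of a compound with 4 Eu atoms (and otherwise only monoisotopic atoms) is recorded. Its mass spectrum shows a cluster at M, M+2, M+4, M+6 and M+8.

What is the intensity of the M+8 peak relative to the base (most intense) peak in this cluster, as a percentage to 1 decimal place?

Binomial terms of (0.47810 + 0.52190)^4: M 0.0522, M+2 0.2281, M+4 0.3736, M+6 0.2719, M+8 0.0742 → M+4 is the base peak.
P(M+4) = C(4,2) × 0.47810^2 × 0.52190^2 = 6 × 0.22857961 × 0.27237961 = 0.373563 (base)
P(M+8) = C(4,4) × 0.47810^0 × 0.52190^4 = 1 × 1.0000 × 0.07419065 = 0.074191
Relative intensity = 0.074191 / 0.373563 × 100 = 19.9

19.9%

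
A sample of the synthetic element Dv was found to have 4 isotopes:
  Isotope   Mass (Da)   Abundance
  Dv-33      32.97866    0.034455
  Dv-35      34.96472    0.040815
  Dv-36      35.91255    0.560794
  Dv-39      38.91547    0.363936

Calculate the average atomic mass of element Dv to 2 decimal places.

Ar = Σ fᵢ·mᵢ = 0.034455 × 32.97866 + 0.040815 × 34.96472 + 0.560794 × 35.91255 + 0.363936 × 38.91547
= 1.136280 + 1.427085 + 20.139543 + 14.162740 = 36.865648 Da

36.87 Da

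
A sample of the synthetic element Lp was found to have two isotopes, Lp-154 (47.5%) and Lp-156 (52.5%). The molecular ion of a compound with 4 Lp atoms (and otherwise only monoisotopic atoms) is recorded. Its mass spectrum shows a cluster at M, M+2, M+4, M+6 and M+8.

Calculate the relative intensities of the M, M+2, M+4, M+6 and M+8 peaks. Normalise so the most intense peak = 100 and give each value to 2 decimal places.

The 4 Lp atoms are independent, so intensities follow the terms of (0.475 + 0.525)^4.
P(M) = 0.475^4 = 0.050907
P(M+2) = 4 × 0.475^3 × 0.525^1 = 0.225061
P(M+4) = 6 × 0.475^2 × 0.525^2 = 0.373127
P(M+6) = 4 × 0.475^1 × 0.525^3 = 0.274936
P(M+8) = 0.525^4 = 0.075969
The M+4 peak is largest (0.373127); scaling to 100 gives 13.64 : 60.32 : 100.00 : 73.68 : 20.36.

13.64 : 60.32 : 100.00 : 73.68 : 20.36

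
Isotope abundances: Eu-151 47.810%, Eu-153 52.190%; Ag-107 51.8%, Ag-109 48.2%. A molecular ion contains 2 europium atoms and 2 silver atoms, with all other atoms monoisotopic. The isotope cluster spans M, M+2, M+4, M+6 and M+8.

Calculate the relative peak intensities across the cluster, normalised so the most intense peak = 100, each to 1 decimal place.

Europium pattern (n=2): 0.22857961 : 0.49904078 : 0.27237961
Silver pattern (n=2): 0.268324 : 0.499352 : 0.232324
Convolve the two distributions (both contribute in 2-u steps):
  M: 0.22857961×0.268324 = 0.061333
  M+2: 0.22857961×0.499352 + 0.49904078×0.268324 = 0.248046
  M+4: 0.22857961×0.232324 + 0.49904078×0.499352 + 0.27237961×0.268324 = 0.375388
  M+6: 0.49904078×0.232324 + 0.27237961×0.499352 = 0.251952
  M+8: 0.27237961×0.232324 = 0.063280
Scale to base peak (0.375388) = 100: 16.3 : 66.1 : 100.0 : 67.1 : 16.9

16.3 : 66.1 : 100.0 : 67.1 : 16.9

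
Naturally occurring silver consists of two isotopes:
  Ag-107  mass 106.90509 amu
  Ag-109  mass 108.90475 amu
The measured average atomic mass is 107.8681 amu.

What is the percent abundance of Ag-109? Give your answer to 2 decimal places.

Writing the weighted mean with unknown fraction x of Ag-107:
106.90509·x + 108.90475·(1 − x) = 107.8681
(106.90509 − 108.90475)·x = 107.8681 − 108.90475
x = -1.03665 / -1.99966 = 0.51841 → 51.84% Ag-107, 48.16% Ag-109.

48.16%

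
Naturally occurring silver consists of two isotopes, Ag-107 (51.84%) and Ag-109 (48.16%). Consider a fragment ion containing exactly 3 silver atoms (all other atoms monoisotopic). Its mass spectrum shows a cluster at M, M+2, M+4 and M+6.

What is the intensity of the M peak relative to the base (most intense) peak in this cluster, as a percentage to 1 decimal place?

35.9%

Term probabilities: M 0.1393, M+2 0.3883, M+4 0.3607, M+6 0.1117. Base peak = M+2.
P(M+2) = C(3,1) × 0.5184^2 × 0.4816^1 = 3 × 0.26873856 × 0.4816 = 0.388273 (base)
P(M) = C(3,0) × 0.5184^3 × 0.4816^0 = 1 × 0.13931407 × 1.0000 = 0.139314
Relative intensity = 0.139314 / 0.388273 × 100 = 35.9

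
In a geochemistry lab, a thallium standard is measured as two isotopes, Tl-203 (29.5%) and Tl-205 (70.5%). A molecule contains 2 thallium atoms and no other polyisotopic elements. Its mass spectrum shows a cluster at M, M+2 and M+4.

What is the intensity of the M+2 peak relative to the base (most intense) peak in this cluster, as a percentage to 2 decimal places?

Binomial terms of (0.295 + 0.705)^2: M 0.0870, M+2 0.4160, M+4 0.4970 → M+4 is the base peak.
P(M+4) = C(2,2) × 0.295^0 × 0.705^2 = 1 × 1.0000 × 0.497025 = 0.497025 (base)
P(M+2) = C(2,1) × 0.295^1 × 0.705^1 = 2 × 0.2950 × 0.7050 = 0.415950
Relative intensity = 0.415950 / 0.497025 × 100 = 83.69

83.69%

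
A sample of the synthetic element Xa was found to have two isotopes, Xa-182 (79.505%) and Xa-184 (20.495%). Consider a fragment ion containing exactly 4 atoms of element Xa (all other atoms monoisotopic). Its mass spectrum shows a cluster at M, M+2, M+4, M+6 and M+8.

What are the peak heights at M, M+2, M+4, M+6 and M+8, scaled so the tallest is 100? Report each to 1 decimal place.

97.0 : 100.0 : 38.7 : 6.6 : 0.4

Each Xa atom is independently Xa-182 (p = 0.79505) or Xa-184 (q = 0.20495); the cluster is the binomial expansion (p + q)^4.
P(M) = 0.79505^4 = 0.399556
P(M+2) = 4 × 0.79505^3 × 0.20495^1 = 0.411994
P(M+4) = 6 × 0.79505^2 × 0.20495^2 = 0.159307
P(M+6) = 4 × 0.79505^1 × 0.20495^3 = 0.027378
P(M+8) = 0.20495^4 = 0.001764
The M+2 peak is largest (0.411994); scaling to 100 gives 97.0 : 100.0 : 38.7 : 6.6 : 0.4.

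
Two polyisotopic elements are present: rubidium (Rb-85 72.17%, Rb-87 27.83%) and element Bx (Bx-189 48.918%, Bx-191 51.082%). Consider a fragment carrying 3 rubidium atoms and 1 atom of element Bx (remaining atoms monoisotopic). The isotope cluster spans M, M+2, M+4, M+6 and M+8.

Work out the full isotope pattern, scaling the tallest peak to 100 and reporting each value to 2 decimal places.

Rubidium pattern (n=3): 0.37589809 : 0.43485841 : 0.16768892 : 0.02155458
Element Bx pattern (n=1): 0.48918 : 0.51082
Convolve the two distributions (both contribute in 2-u steps):
  M: 0.37589809×0.48918 = 0.183882
  M+2: 0.37589809×0.51082 + 0.43485841×0.48918 = 0.404740
  M+4: 0.43485841×0.51082 + 0.16768892×0.48918 = 0.304164
  M+6: 0.16768892×0.51082 + 0.02155458×0.48918 = 0.096203
  M+8: 0.02155458×0.51082 = 0.011011
Scale to base peak (0.404740) = 100: 45.43 : 100.00 : 75.15 : 23.77 : 2.72

45.43 : 100.00 : 75.15 : 23.77 : 2.72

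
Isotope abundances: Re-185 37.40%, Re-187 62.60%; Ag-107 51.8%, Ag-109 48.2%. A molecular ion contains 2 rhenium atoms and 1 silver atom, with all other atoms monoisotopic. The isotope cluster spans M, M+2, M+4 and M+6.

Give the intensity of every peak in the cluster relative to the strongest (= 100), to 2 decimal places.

Rhenium pattern (n=2): 0.139876 : 0.468248 : 0.391876
Silver pattern (n=1): 0.5180 : 0.4820
Convolve the two distributions (both contribute in 2-u steps):
  M: 0.139876×0.5180 = 0.072456
  M+2: 0.139876×0.4820 + 0.468248×0.5180 = 0.309973
  M+4: 0.468248×0.4820 + 0.391876×0.5180 = 0.428687
  M+6: 0.391876×0.4820 = 0.188884
Scale to base peak (0.428687) = 100: 16.90 : 72.31 : 100.00 : 44.06

16.90 : 72.31 : 100.00 : 44.06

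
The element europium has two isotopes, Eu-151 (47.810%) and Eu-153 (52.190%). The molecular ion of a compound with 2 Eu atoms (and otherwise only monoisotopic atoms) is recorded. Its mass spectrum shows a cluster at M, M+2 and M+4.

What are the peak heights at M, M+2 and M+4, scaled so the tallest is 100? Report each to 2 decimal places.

45.80 : 100.00 : 54.58

The 2 Eu atoms are independent, so intensities follow the terms of (0.47810 + 0.52190)^2.
P(M) = 0.47810^2 = 0.228580
P(M+2) = 2 × 0.47810^1 × 0.52190^1 = 0.499041
P(M+4) = 0.52190^2 = 0.272380
The M+2 peak is largest (0.499041); scaling to 100 gives 45.80 : 100.00 : 54.58.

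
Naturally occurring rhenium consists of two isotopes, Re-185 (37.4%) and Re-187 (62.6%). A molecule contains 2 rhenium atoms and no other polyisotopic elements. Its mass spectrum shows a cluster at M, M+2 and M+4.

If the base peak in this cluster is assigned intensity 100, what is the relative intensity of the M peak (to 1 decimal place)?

Term probabilities: M 0.1399, M+2 0.4682, M+4 0.3919. Base peak = M+2.
P(M+2) = C(2,1) × 0.374^1 × 0.626^1 = 2 × 0.3740 × 0.6260 = 0.468248 (base)
P(M) = C(2,0) × 0.374^2 × 0.626^0 = 1 × 0.139876 × 1.0000 = 0.139876
Relative intensity = 0.139876 / 0.468248 × 100 = 29.9

29.9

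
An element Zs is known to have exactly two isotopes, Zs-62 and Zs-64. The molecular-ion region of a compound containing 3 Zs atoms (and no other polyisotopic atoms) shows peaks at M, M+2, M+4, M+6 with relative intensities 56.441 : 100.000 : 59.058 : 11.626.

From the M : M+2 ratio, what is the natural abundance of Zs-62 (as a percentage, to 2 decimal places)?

If p is the fraction of Zs that is Zs-62, then I(M+2)/I(M) = [C(3,1)·p^2·(1−p)] / p^3 = 3·(1−p)/p = 100.000/56.441 = 1.7718
(1−p)/p = 1.7718/3 = 0.5906  ⇒  p = 1/(1 + 0.5906) = 0.6287
Zs-62: 62.87%, Zs-64: 37.13%.

62.87%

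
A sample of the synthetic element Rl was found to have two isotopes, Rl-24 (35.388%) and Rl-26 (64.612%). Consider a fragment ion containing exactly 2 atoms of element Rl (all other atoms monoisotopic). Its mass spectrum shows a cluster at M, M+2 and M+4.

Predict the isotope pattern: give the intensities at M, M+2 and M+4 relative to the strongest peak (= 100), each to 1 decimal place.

Each Rl atom is independently Rl-24 (p = 0.35388) or Rl-26 (q = 0.64612); the cluster is the binomial expansion (p + q)^2.
P(M) = 0.35388^2 = 0.125231
P(M+2) = 2 × 0.35388^1 × 0.64612^1 = 0.457298
P(M+4) = 0.64612^2 = 0.417471
The M+2 peak is largest (0.457298); scaling to 100 gives 27.4 : 100.0 : 91.3.

27.4 : 100.0 : 91.3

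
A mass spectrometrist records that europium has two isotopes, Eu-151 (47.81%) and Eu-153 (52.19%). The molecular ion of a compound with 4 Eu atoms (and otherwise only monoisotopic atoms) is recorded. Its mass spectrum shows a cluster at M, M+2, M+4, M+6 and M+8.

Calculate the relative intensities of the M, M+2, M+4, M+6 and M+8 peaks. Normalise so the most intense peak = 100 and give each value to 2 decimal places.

Expanding (0.4781 + 0.5219)^4:
P(M) = 0.4781^4 = 0.052249
P(M+2) = 4 × 0.4781^3 × 0.5219^1 = 0.228141
P(M+4) = 6 × 0.4781^2 × 0.5219^2 = 0.373563
P(M+6) = 4 × 0.4781^1 × 0.5219^3 = 0.271857
P(M+8) = 0.5219^4 = 0.074191
The M+4 peak is largest (0.373563); scaling to 100 gives 13.99 : 61.07 : 100.00 : 72.77 : 19.86.

13.99 : 61.07 : 100.00 : 72.77 : 19.86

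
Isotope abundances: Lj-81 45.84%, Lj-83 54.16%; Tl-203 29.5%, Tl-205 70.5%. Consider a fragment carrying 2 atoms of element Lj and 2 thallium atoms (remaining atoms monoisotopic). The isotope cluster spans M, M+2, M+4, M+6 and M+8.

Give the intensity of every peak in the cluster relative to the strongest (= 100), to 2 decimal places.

4.96 : 35.42 : 91.24 : 100.00 : 39.53

Element Lj pattern (n=2): 0.21013056 : 0.49653888 : 0.29333056
Thallium pattern (n=2): 0.087025 : 0.41595 : 0.497025
Convolve the two distributions (both contribute in 2-u steps):
  M: 0.21013056×0.087025 = 0.018287
  M+2: 0.21013056×0.41595 + 0.49653888×0.087025 = 0.130615
  M+4: 0.21013056×0.497025 + 0.49653888×0.41595 + 0.29333056×0.087025 = 0.336503
  M+6: 0.49653888×0.497025 + 0.29333056×0.41595 = 0.368803
  M+8: 0.29333056×0.497025 = 0.145793
Scale to base peak (0.368803) = 100: 4.96 : 35.42 : 91.24 : 100.00 : 39.53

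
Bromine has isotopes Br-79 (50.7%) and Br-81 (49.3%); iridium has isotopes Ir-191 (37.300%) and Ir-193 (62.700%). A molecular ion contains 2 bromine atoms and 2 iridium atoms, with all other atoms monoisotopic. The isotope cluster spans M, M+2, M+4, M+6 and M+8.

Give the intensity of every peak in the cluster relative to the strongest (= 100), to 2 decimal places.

9.70 : 51.47 : 100.00 : 84.14 : 25.92

Bromine pattern (n=2): 0.257049 : 0.499902 : 0.243049
Iridium pattern (n=2): 0.139129 : 0.467742 : 0.393129
Convolve the two distributions (both contribute in 2-u steps):
  M: 0.257049×0.139129 = 0.035763
  M+2: 0.257049×0.467742 + 0.499902×0.139129 = 0.189783
  M+4: 0.257049×0.393129 + 0.499902×0.467742 + 0.243049×0.139129 = 0.368694
  M+6: 0.499902×0.393129 + 0.243049×0.467742 = 0.310210
  M+8: 0.243049×0.393129 = 0.095550
Scale to base peak (0.368694) = 100: 9.70 : 51.47 : 100.00 : 84.14 : 25.92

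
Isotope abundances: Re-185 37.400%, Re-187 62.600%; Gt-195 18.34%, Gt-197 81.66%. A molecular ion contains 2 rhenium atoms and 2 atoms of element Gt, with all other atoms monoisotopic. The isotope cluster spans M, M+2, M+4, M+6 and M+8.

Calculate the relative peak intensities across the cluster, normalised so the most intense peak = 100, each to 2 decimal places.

1.10 : 13.42 : 57.42 : 100.00 : 60.82

Rhenium pattern (n=2): 0.139876 : 0.468248 : 0.391876
Element Gt pattern (n=2): 0.03363556 : 0.29952888 : 0.66683556
Convolve the two distributions (both contribute in 2-u steps):
  M: 0.139876×0.03363556 = 0.004705
  M+2: 0.139876×0.29952888 + 0.468248×0.03363556 = 0.057647
  M+4: 0.139876×0.66683556 + 0.468248×0.29952888 + 0.391876×0.03363556 = 0.246709
  M+6: 0.468248×0.66683556 + 0.391876×0.29952888 = 0.429623
  M+8: 0.391876×0.66683556 = 0.261317
Scale to base peak (0.429623) = 100: 1.10 : 13.42 : 57.42 : 100.00 : 60.82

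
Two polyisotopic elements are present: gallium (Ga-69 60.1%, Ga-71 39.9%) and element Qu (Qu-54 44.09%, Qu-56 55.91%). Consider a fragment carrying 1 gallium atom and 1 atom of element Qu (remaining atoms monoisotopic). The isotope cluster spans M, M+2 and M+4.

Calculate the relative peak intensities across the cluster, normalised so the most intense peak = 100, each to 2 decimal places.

51.76 : 100.00 : 43.58

Gallium pattern (n=1): 0.6010 : 0.3990
Element Qu pattern (n=1): 0.4409 : 0.5591
Convolve the two distributions (both contribute in 2-u steps):
  M: 0.6010×0.4409 = 0.264981
  M+2: 0.6010×0.5591 + 0.3990×0.4409 = 0.511938
  M+4: 0.3990×0.5591 = 0.223081
Scale to base peak (0.511938) = 100: 51.76 : 100.00 : 43.58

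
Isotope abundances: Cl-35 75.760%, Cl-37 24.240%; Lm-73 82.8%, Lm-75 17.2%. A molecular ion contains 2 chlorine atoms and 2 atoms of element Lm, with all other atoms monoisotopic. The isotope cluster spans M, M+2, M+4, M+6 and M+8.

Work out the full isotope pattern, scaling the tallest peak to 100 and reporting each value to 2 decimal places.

94.75 : 100.00 : 38.98 : 6.65 : 0.42

Chlorine pattern (n=2): 0.57395776 : 0.36728448 : 0.05875776
Element Lm pattern (n=2): 0.685584 : 0.284832 : 0.029584
Convolve the two distributions (both contribute in 2-u steps):
  M: 0.57395776×0.685584 = 0.393496
  M+2: 0.57395776×0.284832 + 0.36728448×0.685584 = 0.415286
  M+4: 0.57395776×0.029584 + 0.36728448×0.284832 + 0.05875776×0.685584 = 0.161878
  M+6: 0.36728448×0.029584 + 0.05875776×0.284832 = 0.027602
  M+8: 0.05875776×0.029584 = 0.001738
Scale to base peak (0.415286) = 100: 94.75 : 100.00 : 38.98 : 6.65 : 0.42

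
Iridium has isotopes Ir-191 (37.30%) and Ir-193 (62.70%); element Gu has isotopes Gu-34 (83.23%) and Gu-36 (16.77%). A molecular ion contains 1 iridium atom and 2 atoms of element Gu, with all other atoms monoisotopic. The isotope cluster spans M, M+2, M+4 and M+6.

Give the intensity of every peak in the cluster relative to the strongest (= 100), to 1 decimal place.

Iridium pattern (n=1): 0.3730 : 0.6270
Element Gu pattern (n=2): 0.69272329 : 0.27915342 : 0.02812329
Convolve the two distributions (both contribute in 2-u steps):
  M: 0.3730×0.69272329 = 0.258386
  M+2: 0.3730×0.27915342 + 0.6270×0.69272329 = 0.538462
  M+4: 0.3730×0.02812329 + 0.6270×0.27915342 = 0.185519
  M+6: 0.6270×0.02812329 = 0.017633
Scale to base peak (0.538462) = 100: 48.0 : 100.0 : 34.5 : 3.3

48.0 : 100.0 : 34.5 : 3.3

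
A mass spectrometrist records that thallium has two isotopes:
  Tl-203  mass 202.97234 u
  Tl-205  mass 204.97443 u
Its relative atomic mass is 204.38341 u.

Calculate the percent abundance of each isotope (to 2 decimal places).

Tl-203: 29.52%, Tl-205: 70.48%

Writing the weighted mean with unknown fraction x of Tl-203:
202.97234·x + 204.97443·(1 − x) = 204.38341
(202.97234 − 204.97443)·x = 204.38341 − 204.97443
x = -0.59102 / -2.00209 = 0.29520 → 29.52% Tl-203, 70.48% Tl-205.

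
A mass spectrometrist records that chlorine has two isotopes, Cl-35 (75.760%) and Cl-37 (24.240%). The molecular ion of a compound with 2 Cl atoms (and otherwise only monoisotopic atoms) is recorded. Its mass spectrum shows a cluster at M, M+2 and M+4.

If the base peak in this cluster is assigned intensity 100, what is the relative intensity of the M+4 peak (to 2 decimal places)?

10.24

Binomial terms of (0.75760 + 0.24240)^2: M 0.5740, M+2 0.3673, M+4 0.0588 → M is the base peak.
P(M) = C(2,0) × 0.75760^2 × 0.24240^0 = 1 × 0.57395776 × 1.0000 = 0.573958 (base)
P(M+4) = C(2,2) × 0.75760^0 × 0.24240^2 = 1 × 1.0000 × 0.05875776 = 0.058758
Relative intensity = 0.058758 / 0.573958 × 100 = 10.24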